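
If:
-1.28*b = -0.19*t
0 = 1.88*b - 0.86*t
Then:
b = 0.00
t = 0.00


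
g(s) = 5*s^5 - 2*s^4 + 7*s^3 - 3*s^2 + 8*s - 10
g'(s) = 25*s^4 - 8*s^3 + 21*s^2 - 6*s + 8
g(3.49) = 2571.02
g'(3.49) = 3611.64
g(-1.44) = -88.20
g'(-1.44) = 191.57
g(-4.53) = -11138.82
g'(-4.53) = 11737.48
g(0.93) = 2.46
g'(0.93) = 32.85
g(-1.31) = -66.54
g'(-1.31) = 143.51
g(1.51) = 48.19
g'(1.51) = 149.25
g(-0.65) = -19.33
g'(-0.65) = 27.43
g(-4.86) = -15595.67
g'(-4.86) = 15398.64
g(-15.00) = -3922555.00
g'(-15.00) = 1297448.00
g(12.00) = 1214438.00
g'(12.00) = 507536.00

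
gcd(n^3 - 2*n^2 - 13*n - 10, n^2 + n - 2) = n + 2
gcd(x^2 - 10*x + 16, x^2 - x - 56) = x - 8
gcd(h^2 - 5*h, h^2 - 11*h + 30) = h - 5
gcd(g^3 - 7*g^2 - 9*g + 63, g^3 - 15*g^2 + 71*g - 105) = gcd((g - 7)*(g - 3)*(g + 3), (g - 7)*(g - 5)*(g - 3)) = g^2 - 10*g + 21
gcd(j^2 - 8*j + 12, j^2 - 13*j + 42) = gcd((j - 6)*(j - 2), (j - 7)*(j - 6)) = j - 6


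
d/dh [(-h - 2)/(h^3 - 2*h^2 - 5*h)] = (h*(-h^2 + 2*h + 5) - (h + 2)*(-3*h^2 + 4*h + 5))/(h^2*(-h^2 + 2*h + 5)^2)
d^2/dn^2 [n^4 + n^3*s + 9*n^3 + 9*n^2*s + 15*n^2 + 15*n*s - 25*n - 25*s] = 12*n^2 + 6*n*s + 54*n + 18*s + 30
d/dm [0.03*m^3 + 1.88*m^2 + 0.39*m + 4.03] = 0.09*m^2 + 3.76*m + 0.39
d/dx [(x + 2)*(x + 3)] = 2*x + 5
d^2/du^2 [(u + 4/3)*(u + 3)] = 2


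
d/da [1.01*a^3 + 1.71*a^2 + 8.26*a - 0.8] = 3.03*a^2 + 3.42*a + 8.26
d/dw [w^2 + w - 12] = 2*w + 1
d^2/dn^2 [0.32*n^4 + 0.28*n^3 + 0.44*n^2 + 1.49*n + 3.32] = 3.84*n^2 + 1.68*n + 0.88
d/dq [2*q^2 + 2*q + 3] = 4*q + 2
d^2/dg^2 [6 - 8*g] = 0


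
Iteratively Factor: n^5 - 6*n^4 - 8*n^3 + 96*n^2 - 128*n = (n - 2)*(n^4 - 4*n^3 - 16*n^2 + 64*n) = (n - 2)*(n + 4)*(n^3 - 8*n^2 + 16*n) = n*(n - 2)*(n + 4)*(n^2 - 8*n + 16) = n*(n - 4)*(n - 2)*(n + 4)*(n - 4)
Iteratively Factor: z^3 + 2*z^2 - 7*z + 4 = (z - 1)*(z^2 + 3*z - 4) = (z - 1)^2*(z + 4)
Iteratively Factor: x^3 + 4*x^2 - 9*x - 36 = (x + 4)*(x^2 - 9) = (x + 3)*(x + 4)*(x - 3)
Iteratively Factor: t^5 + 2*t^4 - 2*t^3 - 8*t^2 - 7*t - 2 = (t + 1)*(t^4 + t^3 - 3*t^2 - 5*t - 2) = (t + 1)^2*(t^3 - 3*t - 2) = (t + 1)^3*(t^2 - t - 2) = (t - 2)*(t + 1)^3*(t + 1)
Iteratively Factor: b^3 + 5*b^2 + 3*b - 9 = (b + 3)*(b^2 + 2*b - 3) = (b + 3)^2*(b - 1)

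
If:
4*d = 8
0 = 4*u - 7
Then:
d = 2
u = 7/4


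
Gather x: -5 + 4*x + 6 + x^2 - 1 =x^2 + 4*x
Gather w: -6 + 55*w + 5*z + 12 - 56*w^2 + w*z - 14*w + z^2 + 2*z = -56*w^2 + w*(z + 41) + z^2 + 7*z + 6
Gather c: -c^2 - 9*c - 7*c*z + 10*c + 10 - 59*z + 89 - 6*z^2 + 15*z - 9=-c^2 + c*(1 - 7*z) - 6*z^2 - 44*z + 90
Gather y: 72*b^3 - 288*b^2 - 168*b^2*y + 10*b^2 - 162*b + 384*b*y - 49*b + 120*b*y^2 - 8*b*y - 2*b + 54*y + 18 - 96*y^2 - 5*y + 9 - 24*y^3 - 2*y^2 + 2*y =72*b^3 - 278*b^2 - 213*b - 24*y^3 + y^2*(120*b - 98) + y*(-168*b^2 + 376*b + 51) + 27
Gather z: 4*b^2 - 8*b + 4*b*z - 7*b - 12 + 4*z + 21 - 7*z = 4*b^2 - 15*b + z*(4*b - 3) + 9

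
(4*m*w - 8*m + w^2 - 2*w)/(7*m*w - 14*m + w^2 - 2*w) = (4*m + w)/(7*m + w)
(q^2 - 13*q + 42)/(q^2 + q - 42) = (q - 7)/(q + 7)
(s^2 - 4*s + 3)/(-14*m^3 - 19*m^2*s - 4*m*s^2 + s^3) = (-s^2 + 4*s - 3)/(14*m^3 + 19*m^2*s + 4*m*s^2 - s^3)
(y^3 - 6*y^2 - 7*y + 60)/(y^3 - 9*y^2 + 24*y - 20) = (y^2 - y - 12)/(y^2 - 4*y + 4)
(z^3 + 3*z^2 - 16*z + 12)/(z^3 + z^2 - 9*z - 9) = (z^3 + 3*z^2 - 16*z + 12)/(z^3 + z^2 - 9*z - 9)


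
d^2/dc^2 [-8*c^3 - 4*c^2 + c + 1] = -48*c - 8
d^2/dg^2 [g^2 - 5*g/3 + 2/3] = 2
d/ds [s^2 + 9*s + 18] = 2*s + 9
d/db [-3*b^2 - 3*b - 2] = -6*b - 3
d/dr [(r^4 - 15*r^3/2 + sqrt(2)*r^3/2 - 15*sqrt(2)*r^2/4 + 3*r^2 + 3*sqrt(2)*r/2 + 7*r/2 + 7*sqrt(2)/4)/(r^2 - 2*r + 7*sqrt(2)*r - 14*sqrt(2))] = (4*r^5 - 27*r^4 + 43*sqrt(2)*r^4 - 326*sqrt(2)*r^3 + 88*r^3 - 208*r^2 + 684*sqrt(2)*r^2 - 175*sqrt(2)*r + 420*r - 133 - 91*sqrt(2))/(2*(r^4 - 4*r^3 + 14*sqrt(2)*r^3 - 56*sqrt(2)*r^2 + 102*r^2 - 392*r + 56*sqrt(2)*r + 392))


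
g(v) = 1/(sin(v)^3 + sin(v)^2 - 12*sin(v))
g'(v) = (-3*sin(v)^2*cos(v) - 2*sin(v)*cos(v) + 12*cos(v))/(sin(v)^3 + sin(v)^2 - 12*sin(v))^2 = (-3*sin(v)^2 - 2*sin(v) + 12)*cos(v)/((sin(v)^2 + sin(v) - 12)^2*sin(v)^2)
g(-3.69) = -0.17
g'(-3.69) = -0.25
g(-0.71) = 0.13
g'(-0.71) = 0.14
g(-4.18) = -0.11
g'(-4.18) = -0.05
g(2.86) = -0.31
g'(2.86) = -1.03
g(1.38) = -0.10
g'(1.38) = 0.01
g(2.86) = -0.31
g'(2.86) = -1.03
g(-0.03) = 2.77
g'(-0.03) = 92.57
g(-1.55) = 0.08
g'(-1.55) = 0.00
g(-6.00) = -0.31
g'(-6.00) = 1.02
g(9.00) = -0.21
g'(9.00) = -0.44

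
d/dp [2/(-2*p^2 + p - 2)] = 2*(4*p - 1)/(2*p^2 - p + 2)^2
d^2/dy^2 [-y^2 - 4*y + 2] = -2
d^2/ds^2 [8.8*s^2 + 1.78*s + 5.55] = 17.6000000000000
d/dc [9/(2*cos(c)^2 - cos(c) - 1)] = 9*(4*cos(c) - 1)*sin(c)/(cos(c) - cos(2*c))^2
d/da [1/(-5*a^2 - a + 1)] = (10*a + 1)/(5*a^2 + a - 1)^2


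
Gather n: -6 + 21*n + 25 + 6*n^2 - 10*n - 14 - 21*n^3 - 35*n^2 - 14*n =-21*n^3 - 29*n^2 - 3*n + 5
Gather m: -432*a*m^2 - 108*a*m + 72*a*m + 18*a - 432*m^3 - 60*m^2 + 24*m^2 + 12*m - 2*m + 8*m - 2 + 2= 18*a - 432*m^3 + m^2*(-432*a - 36) + m*(18 - 36*a)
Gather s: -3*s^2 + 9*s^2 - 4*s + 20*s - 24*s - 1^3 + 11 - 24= 6*s^2 - 8*s - 14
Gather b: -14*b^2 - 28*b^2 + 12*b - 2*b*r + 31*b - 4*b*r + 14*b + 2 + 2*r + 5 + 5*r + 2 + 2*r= -42*b^2 + b*(57 - 6*r) + 9*r + 9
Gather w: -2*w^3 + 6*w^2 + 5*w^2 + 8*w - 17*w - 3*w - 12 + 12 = -2*w^3 + 11*w^2 - 12*w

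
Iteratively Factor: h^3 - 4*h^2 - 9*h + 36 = (h + 3)*(h^2 - 7*h + 12) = (h - 4)*(h + 3)*(h - 3)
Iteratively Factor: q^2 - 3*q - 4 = (q + 1)*(q - 4)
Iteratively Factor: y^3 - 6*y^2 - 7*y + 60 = (y + 3)*(y^2 - 9*y + 20) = (y - 5)*(y + 3)*(y - 4)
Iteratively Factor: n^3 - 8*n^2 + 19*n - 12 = (n - 4)*(n^2 - 4*n + 3) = (n - 4)*(n - 3)*(n - 1)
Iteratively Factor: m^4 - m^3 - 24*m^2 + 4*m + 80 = (m + 2)*(m^3 - 3*m^2 - 18*m + 40) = (m + 2)*(m + 4)*(m^2 - 7*m + 10) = (m - 2)*(m + 2)*(m + 4)*(m - 5)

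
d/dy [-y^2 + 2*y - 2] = 2 - 2*y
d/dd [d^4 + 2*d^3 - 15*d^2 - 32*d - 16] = 4*d^3 + 6*d^2 - 30*d - 32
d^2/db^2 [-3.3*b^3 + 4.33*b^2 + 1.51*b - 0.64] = 8.66 - 19.8*b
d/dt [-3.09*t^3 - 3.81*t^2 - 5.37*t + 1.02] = -9.27*t^2 - 7.62*t - 5.37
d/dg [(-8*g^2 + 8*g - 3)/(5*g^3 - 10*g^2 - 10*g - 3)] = (40*g^4 - 80*g^3 + 205*g^2 - 12*g - 54)/(25*g^6 - 100*g^5 + 170*g^3 + 160*g^2 + 60*g + 9)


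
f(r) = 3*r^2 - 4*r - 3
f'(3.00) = 14.00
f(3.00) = 12.00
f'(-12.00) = -76.00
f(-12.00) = 477.00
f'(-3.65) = -25.90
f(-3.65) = 51.57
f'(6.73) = 36.38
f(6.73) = 105.96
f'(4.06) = 20.36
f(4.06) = 30.21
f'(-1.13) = -10.78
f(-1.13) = 5.35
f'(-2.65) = -19.90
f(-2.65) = 28.67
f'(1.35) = 4.10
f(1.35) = -2.93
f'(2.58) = 11.48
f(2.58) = 6.65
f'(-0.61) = -7.66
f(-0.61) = 0.56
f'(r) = 6*r - 4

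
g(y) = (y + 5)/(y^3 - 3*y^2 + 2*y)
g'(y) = (y + 5)*(-3*y^2 + 6*y - 2)/(y^3 - 3*y^2 + 2*y)^2 + 1/(y^3 - 3*y^2 + 2*y) = (y*(y^2 - 3*y + 2) - (y + 5)*(3*y^2 - 6*y + 2))/(y^2*(y^2 - 3*y + 2)^2)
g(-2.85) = -0.04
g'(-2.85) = -0.05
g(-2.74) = -0.05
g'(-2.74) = -0.06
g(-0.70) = -1.34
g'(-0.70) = -3.51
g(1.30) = -23.08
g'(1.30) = 58.04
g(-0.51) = -2.32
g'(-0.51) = -7.54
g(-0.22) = -8.02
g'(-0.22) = -48.33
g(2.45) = 4.66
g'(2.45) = -14.85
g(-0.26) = -6.40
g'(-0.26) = -33.89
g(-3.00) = -0.03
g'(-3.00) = -0.04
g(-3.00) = -0.03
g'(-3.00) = -0.04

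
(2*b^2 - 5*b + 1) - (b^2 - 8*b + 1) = b^2 + 3*b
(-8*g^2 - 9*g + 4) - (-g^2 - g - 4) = -7*g^2 - 8*g + 8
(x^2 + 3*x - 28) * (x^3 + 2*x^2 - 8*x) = x^5 + 5*x^4 - 30*x^3 - 80*x^2 + 224*x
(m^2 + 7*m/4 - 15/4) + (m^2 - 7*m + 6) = 2*m^2 - 21*m/4 + 9/4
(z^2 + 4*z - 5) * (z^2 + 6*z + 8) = z^4 + 10*z^3 + 27*z^2 + 2*z - 40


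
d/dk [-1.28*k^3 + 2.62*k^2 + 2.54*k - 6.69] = -3.84*k^2 + 5.24*k + 2.54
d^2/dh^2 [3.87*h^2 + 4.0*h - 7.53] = 7.74000000000000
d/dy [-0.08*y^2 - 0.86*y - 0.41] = -0.16*y - 0.86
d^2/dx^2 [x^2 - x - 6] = 2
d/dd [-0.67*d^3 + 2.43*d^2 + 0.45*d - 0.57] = -2.01*d^2 + 4.86*d + 0.45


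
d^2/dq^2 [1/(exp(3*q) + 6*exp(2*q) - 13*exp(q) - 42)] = ((-9*exp(2*q) - 24*exp(q) + 13)*(exp(3*q) + 6*exp(2*q) - 13*exp(q) - 42) + 2*(3*exp(2*q) + 12*exp(q) - 13)^2*exp(q))*exp(q)/(exp(3*q) + 6*exp(2*q) - 13*exp(q) - 42)^3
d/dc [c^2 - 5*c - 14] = 2*c - 5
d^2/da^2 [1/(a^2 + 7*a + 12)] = 2*(-a^2 - 7*a + (2*a + 7)^2 - 12)/(a^2 + 7*a + 12)^3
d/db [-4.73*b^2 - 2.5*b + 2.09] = -9.46*b - 2.5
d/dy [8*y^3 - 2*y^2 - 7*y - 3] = 24*y^2 - 4*y - 7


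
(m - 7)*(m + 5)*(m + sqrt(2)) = m^3 - 2*m^2 + sqrt(2)*m^2 - 35*m - 2*sqrt(2)*m - 35*sqrt(2)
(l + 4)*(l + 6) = l^2 + 10*l + 24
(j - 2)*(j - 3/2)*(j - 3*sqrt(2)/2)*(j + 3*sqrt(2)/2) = j^4 - 7*j^3/2 - 3*j^2/2 + 63*j/4 - 27/2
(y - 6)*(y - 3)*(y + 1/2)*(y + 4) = y^4 - 9*y^3/2 - 41*y^2/2 + 63*y + 36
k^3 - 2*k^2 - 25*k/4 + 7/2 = (k - 7/2)*(k - 1/2)*(k + 2)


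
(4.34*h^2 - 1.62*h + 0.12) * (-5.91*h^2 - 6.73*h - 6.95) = -25.6494*h^4 - 19.634*h^3 - 19.9696*h^2 + 10.4514*h - 0.834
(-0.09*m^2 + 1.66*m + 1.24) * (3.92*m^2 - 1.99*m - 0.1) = -0.3528*m^4 + 6.6863*m^3 + 1.5664*m^2 - 2.6336*m - 0.124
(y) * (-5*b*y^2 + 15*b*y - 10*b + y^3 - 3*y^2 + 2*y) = -5*b*y^3 + 15*b*y^2 - 10*b*y + y^4 - 3*y^3 + 2*y^2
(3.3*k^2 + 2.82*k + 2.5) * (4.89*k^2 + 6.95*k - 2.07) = 16.137*k^4 + 36.7248*k^3 + 24.993*k^2 + 11.5376*k - 5.175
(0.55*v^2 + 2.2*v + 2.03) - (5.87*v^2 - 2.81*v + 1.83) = -5.32*v^2 + 5.01*v + 0.2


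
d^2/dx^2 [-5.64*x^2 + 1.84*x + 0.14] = -11.2800000000000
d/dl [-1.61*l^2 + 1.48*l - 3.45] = 1.48 - 3.22*l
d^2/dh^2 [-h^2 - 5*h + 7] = -2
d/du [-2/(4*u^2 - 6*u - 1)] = 4*(4*u - 3)/(-4*u^2 + 6*u + 1)^2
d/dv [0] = 0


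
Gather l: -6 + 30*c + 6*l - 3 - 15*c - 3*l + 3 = 15*c + 3*l - 6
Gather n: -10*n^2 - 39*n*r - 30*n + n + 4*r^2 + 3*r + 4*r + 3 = -10*n^2 + n*(-39*r - 29) + 4*r^2 + 7*r + 3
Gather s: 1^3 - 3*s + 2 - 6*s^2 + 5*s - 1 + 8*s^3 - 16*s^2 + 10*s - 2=8*s^3 - 22*s^2 + 12*s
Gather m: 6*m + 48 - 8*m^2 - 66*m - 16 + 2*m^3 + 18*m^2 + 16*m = 2*m^3 + 10*m^2 - 44*m + 32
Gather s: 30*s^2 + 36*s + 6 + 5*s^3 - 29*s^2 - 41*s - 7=5*s^3 + s^2 - 5*s - 1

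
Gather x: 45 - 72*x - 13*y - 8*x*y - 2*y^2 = x*(-8*y - 72) - 2*y^2 - 13*y + 45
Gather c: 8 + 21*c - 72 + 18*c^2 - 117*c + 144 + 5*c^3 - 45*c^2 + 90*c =5*c^3 - 27*c^2 - 6*c + 80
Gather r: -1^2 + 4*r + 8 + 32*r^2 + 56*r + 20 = 32*r^2 + 60*r + 27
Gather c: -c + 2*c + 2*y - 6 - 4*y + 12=c - 2*y + 6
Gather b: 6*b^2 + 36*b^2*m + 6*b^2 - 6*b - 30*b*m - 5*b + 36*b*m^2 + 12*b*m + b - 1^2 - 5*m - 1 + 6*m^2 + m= b^2*(36*m + 12) + b*(36*m^2 - 18*m - 10) + 6*m^2 - 4*m - 2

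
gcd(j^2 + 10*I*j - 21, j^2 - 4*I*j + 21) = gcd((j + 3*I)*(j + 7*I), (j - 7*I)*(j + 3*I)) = j + 3*I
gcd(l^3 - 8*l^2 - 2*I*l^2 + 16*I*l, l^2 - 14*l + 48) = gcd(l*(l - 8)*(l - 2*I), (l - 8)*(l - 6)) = l - 8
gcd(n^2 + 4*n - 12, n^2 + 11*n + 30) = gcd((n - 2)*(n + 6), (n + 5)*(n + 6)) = n + 6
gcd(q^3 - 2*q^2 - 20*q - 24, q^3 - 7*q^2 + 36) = q^2 - 4*q - 12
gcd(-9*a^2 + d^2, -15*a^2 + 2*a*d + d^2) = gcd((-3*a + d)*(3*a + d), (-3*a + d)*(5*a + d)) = 3*a - d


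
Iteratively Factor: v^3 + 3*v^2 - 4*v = (v)*(v^2 + 3*v - 4) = v*(v - 1)*(v + 4)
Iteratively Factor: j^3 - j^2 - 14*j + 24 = (j + 4)*(j^2 - 5*j + 6) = (j - 3)*(j + 4)*(j - 2)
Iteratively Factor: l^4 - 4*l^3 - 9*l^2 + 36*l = (l + 3)*(l^3 - 7*l^2 + 12*l) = (l - 3)*(l + 3)*(l^2 - 4*l) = (l - 4)*(l - 3)*(l + 3)*(l)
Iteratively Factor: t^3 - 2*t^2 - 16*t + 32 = (t - 4)*(t^2 + 2*t - 8) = (t - 4)*(t + 4)*(t - 2)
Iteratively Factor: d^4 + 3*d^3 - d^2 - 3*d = (d)*(d^3 + 3*d^2 - d - 3) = d*(d + 3)*(d^2 - 1) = d*(d + 1)*(d + 3)*(d - 1)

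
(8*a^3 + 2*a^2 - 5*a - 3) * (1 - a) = -8*a^4 + 6*a^3 + 7*a^2 - 2*a - 3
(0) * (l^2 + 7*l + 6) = 0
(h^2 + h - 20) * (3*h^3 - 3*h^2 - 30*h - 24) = 3*h^5 - 93*h^3 + 6*h^2 + 576*h + 480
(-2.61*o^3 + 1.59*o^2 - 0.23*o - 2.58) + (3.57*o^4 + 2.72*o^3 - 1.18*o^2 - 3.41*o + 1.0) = 3.57*o^4 + 0.11*o^3 + 0.41*o^2 - 3.64*o - 1.58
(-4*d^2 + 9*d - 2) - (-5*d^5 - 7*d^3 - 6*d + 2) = 5*d^5 + 7*d^3 - 4*d^2 + 15*d - 4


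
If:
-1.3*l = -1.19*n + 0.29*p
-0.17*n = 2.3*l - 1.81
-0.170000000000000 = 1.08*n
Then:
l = 0.80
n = -0.16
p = -4.23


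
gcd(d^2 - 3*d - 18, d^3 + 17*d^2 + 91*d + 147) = d + 3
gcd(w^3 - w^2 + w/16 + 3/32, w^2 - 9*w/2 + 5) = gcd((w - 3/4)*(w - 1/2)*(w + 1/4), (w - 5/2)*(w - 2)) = 1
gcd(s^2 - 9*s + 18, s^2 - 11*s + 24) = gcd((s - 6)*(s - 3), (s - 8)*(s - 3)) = s - 3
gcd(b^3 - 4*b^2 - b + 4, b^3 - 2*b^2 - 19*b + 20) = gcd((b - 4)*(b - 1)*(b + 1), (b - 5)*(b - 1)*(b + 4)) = b - 1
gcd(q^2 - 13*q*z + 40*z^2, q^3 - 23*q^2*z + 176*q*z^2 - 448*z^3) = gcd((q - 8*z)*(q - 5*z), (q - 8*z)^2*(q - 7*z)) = -q + 8*z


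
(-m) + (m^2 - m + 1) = m^2 - 2*m + 1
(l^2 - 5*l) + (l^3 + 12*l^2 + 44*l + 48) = l^3 + 13*l^2 + 39*l + 48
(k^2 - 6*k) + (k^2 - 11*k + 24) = 2*k^2 - 17*k + 24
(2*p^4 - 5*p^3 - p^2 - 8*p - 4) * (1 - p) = -2*p^5 + 7*p^4 - 4*p^3 + 7*p^2 - 4*p - 4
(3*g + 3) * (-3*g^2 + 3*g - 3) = -9*g^3 - 9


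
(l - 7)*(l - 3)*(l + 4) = l^3 - 6*l^2 - 19*l + 84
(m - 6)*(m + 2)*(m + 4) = m^3 - 28*m - 48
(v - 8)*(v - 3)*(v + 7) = v^3 - 4*v^2 - 53*v + 168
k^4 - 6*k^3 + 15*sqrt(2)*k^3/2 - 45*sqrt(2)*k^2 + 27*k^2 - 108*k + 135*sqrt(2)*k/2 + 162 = (k - 3)^2*(k + 3*sqrt(2)/2)*(k + 6*sqrt(2))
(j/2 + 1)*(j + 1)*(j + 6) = j^3/2 + 9*j^2/2 + 10*j + 6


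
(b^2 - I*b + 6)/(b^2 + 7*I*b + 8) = (b^2 - I*b + 6)/(b^2 + 7*I*b + 8)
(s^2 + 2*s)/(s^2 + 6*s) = (s + 2)/(s + 6)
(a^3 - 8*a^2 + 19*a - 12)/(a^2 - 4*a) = a - 4 + 3/a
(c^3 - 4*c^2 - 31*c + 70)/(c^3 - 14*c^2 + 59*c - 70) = (c + 5)/(c - 5)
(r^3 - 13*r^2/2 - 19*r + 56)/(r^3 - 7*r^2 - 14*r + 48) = (r + 7/2)/(r + 3)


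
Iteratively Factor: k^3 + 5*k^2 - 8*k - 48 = (k + 4)*(k^2 + k - 12) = (k - 3)*(k + 4)*(k + 4)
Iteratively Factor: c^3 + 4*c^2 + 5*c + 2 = (c + 1)*(c^2 + 3*c + 2) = (c + 1)^2*(c + 2)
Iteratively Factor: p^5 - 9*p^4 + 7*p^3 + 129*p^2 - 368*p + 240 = (p - 3)*(p^4 - 6*p^3 - 11*p^2 + 96*p - 80) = (p - 3)*(p + 4)*(p^3 - 10*p^2 + 29*p - 20) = (p - 5)*(p - 3)*(p + 4)*(p^2 - 5*p + 4) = (p - 5)*(p - 3)*(p - 1)*(p + 4)*(p - 4)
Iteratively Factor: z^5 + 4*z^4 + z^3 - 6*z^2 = (z + 2)*(z^4 + 2*z^3 - 3*z^2) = (z - 1)*(z + 2)*(z^3 + 3*z^2) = z*(z - 1)*(z + 2)*(z^2 + 3*z) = z^2*(z - 1)*(z + 2)*(z + 3)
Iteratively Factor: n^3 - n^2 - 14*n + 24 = (n + 4)*(n^2 - 5*n + 6) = (n - 2)*(n + 4)*(n - 3)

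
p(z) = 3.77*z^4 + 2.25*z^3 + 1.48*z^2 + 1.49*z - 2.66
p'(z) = 15.08*z^3 + 6.75*z^2 + 2.96*z + 1.49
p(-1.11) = 0.16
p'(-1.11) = -14.10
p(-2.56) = 127.40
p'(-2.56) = -214.85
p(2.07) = 95.94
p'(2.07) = 170.30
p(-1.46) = 8.45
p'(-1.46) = -35.37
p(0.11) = -2.47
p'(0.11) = 1.92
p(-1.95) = 37.89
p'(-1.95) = -90.43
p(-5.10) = 2280.25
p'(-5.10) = -1838.42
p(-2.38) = 92.81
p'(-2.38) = -170.62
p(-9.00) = 23198.53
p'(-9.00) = -10471.72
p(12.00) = 82291.06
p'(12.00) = 27067.25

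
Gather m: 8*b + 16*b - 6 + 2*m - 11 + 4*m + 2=24*b + 6*m - 15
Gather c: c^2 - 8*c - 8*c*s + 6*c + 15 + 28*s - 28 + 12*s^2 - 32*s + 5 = c^2 + c*(-8*s - 2) + 12*s^2 - 4*s - 8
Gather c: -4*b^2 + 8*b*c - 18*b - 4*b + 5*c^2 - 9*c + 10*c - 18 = -4*b^2 - 22*b + 5*c^2 + c*(8*b + 1) - 18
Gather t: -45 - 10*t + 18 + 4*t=-6*t - 27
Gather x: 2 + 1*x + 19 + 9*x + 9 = 10*x + 30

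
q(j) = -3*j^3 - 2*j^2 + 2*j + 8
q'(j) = -9*j^2 - 4*j + 2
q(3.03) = -87.76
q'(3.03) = -92.75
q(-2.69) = 46.54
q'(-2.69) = -52.36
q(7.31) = -1256.11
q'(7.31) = -508.16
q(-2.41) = 33.56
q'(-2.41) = -40.63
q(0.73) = 7.23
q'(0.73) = -5.72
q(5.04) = -416.80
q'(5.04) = -246.77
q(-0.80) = 6.66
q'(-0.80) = -0.56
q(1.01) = 4.89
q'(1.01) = -11.22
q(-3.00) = 65.00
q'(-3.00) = -67.00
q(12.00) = -5440.00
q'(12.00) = -1342.00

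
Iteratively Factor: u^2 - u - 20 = (u + 4)*(u - 5)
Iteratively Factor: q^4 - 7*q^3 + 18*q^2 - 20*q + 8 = (q - 2)*(q^3 - 5*q^2 + 8*q - 4) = (q - 2)^2*(q^2 - 3*q + 2) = (q - 2)^3*(q - 1)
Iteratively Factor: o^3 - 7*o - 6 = (o + 1)*(o^2 - o - 6) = (o + 1)*(o + 2)*(o - 3)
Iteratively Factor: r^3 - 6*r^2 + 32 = (r - 4)*(r^2 - 2*r - 8) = (r - 4)^2*(r + 2)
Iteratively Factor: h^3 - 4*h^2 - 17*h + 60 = (h - 5)*(h^2 + h - 12) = (h - 5)*(h - 3)*(h + 4)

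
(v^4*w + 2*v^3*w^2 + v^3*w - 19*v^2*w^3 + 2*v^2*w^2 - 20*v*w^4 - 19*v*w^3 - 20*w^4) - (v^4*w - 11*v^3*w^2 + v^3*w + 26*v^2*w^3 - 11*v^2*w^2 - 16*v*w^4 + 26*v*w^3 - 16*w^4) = 13*v^3*w^2 - 45*v^2*w^3 + 13*v^2*w^2 - 4*v*w^4 - 45*v*w^3 - 4*w^4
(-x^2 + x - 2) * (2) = -2*x^2 + 2*x - 4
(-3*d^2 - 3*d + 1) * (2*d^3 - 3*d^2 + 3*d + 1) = -6*d^5 + 3*d^4 + 2*d^3 - 15*d^2 + 1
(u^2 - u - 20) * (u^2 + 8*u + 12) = u^4 + 7*u^3 - 16*u^2 - 172*u - 240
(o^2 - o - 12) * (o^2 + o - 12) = o^4 - 25*o^2 + 144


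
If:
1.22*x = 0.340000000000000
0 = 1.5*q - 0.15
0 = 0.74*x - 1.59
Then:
No Solution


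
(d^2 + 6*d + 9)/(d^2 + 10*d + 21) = (d + 3)/(d + 7)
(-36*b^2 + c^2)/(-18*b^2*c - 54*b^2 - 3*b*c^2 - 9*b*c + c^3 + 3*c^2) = (6*b + c)/(3*b*c + 9*b + c^2 + 3*c)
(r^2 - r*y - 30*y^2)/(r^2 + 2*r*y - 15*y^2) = (-r + 6*y)/(-r + 3*y)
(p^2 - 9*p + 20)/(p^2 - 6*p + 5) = (p - 4)/(p - 1)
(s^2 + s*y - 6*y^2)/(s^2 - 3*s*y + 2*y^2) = (-s - 3*y)/(-s + y)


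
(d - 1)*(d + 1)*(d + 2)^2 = d^4 + 4*d^3 + 3*d^2 - 4*d - 4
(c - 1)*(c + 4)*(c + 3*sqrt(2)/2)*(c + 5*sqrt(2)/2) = c^4 + 3*c^3 + 4*sqrt(2)*c^3 + 7*c^2/2 + 12*sqrt(2)*c^2 - 16*sqrt(2)*c + 45*c/2 - 30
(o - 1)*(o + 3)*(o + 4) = o^3 + 6*o^2 + 5*o - 12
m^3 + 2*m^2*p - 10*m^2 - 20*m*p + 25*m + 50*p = (m - 5)^2*(m + 2*p)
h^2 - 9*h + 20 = (h - 5)*(h - 4)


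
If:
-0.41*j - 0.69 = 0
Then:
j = -1.68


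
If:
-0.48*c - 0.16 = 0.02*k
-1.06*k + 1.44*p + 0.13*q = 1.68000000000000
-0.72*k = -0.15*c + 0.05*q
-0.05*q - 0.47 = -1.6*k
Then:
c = -0.34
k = 0.18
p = 1.63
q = -3.62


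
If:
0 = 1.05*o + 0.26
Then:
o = -0.25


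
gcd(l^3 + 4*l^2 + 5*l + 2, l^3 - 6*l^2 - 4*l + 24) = l + 2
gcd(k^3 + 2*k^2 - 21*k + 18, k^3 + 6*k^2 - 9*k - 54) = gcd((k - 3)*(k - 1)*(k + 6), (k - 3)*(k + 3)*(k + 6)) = k^2 + 3*k - 18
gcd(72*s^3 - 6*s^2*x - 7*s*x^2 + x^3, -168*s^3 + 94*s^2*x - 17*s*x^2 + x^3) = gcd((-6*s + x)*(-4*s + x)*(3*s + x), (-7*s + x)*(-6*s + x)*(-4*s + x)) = 24*s^2 - 10*s*x + x^2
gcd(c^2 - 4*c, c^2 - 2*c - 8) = c - 4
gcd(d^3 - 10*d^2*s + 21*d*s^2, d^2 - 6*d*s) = d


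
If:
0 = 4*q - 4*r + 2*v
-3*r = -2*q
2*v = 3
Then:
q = -9/4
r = -3/2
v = 3/2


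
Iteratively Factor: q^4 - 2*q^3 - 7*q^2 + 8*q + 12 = (q + 2)*(q^3 - 4*q^2 + q + 6) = (q - 3)*(q + 2)*(q^2 - q - 2) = (q - 3)*(q - 2)*(q + 2)*(q + 1)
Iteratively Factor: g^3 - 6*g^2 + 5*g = (g)*(g^2 - 6*g + 5) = g*(g - 1)*(g - 5)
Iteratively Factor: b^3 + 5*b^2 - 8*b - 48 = (b - 3)*(b^2 + 8*b + 16) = (b - 3)*(b + 4)*(b + 4)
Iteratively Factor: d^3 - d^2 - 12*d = (d)*(d^2 - d - 12) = d*(d - 4)*(d + 3)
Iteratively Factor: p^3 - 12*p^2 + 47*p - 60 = (p - 3)*(p^2 - 9*p + 20) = (p - 5)*(p - 3)*(p - 4)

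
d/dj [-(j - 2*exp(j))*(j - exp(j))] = 3*j*exp(j) - 2*j - 4*exp(2*j) + 3*exp(j)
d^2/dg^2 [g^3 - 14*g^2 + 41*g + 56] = 6*g - 28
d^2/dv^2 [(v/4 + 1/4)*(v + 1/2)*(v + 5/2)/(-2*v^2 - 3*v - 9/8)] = 4*(v + 6)/(256*v^4 + 768*v^3 + 864*v^2 + 432*v + 81)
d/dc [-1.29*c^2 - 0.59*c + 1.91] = -2.58*c - 0.59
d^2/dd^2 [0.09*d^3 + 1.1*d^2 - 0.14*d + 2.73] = 0.54*d + 2.2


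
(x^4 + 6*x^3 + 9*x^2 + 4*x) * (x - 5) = x^5 + x^4 - 21*x^3 - 41*x^2 - 20*x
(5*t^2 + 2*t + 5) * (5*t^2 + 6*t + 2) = 25*t^4 + 40*t^3 + 47*t^2 + 34*t + 10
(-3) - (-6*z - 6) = 6*z + 3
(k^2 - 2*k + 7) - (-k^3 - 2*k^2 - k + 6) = k^3 + 3*k^2 - k + 1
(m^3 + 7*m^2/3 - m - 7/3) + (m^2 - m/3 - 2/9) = m^3 + 10*m^2/3 - 4*m/3 - 23/9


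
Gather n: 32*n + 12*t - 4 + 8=32*n + 12*t + 4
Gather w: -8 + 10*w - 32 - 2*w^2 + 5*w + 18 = -2*w^2 + 15*w - 22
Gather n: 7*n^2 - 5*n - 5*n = 7*n^2 - 10*n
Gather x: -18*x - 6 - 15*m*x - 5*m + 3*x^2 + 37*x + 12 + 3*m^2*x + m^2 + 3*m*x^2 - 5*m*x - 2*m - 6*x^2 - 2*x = m^2 - 7*m + x^2*(3*m - 3) + x*(3*m^2 - 20*m + 17) + 6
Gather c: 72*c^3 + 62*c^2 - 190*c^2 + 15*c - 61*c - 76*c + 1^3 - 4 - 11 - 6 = 72*c^3 - 128*c^2 - 122*c - 20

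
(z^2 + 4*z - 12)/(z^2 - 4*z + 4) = (z + 6)/(z - 2)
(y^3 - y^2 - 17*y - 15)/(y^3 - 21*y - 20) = (y + 3)/(y + 4)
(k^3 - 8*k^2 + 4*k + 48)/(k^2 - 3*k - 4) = (k^2 - 4*k - 12)/(k + 1)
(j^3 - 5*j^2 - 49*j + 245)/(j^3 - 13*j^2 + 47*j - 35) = (j + 7)/(j - 1)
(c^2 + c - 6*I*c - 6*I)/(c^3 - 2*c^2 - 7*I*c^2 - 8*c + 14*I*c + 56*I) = (c^2 + c*(1 - 6*I) - 6*I)/(c^3 + c^2*(-2 - 7*I) + c*(-8 + 14*I) + 56*I)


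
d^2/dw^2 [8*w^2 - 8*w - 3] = 16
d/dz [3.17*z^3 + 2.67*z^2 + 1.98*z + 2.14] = 9.51*z^2 + 5.34*z + 1.98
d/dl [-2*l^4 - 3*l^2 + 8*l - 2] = -8*l^3 - 6*l + 8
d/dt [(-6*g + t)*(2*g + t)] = -4*g + 2*t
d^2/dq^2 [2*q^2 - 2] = 4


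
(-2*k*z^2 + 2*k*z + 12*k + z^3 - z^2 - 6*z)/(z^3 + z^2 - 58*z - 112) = (-2*k*z + 6*k + z^2 - 3*z)/(z^2 - z - 56)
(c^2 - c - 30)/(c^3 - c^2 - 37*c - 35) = (c - 6)/(c^2 - 6*c - 7)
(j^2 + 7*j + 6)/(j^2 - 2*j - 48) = (j + 1)/(j - 8)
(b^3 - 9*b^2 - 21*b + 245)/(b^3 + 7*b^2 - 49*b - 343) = (b^2 - 2*b - 35)/(b^2 + 14*b + 49)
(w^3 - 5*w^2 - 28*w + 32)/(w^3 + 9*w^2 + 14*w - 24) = (w - 8)/(w + 6)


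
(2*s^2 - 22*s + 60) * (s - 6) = 2*s^3 - 34*s^2 + 192*s - 360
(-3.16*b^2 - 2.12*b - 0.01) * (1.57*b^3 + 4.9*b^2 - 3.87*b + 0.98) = -4.9612*b^5 - 18.8124*b^4 + 1.8255*b^3 + 5.0586*b^2 - 2.0389*b - 0.0098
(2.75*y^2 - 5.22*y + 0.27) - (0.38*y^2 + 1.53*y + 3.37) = 2.37*y^2 - 6.75*y - 3.1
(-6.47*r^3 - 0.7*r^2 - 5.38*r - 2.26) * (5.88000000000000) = -38.0436*r^3 - 4.116*r^2 - 31.6344*r - 13.2888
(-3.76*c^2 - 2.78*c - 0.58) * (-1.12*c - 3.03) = 4.2112*c^3 + 14.5064*c^2 + 9.073*c + 1.7574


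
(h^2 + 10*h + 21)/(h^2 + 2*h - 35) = (h + 3)/(h - 5)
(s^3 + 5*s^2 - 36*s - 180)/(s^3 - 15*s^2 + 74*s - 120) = (s^2 + 11*s + 30)/(s^2 - 9*s + 20)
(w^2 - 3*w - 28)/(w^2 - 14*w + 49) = (w + 4)/(w - 7)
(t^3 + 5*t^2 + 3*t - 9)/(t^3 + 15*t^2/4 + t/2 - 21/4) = 4*(t + 3)/(4*t + 7)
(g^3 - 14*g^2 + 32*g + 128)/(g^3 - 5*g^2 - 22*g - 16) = (g - 8)/(g + 1)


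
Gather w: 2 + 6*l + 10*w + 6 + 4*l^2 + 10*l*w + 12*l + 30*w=4*l^2 + 18*l + w*(10*l + 40) + 8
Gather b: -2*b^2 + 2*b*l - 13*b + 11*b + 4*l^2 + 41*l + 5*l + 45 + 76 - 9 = -2*b^2 + b*(2*l - 2) + 4*l^2 + 46*l + 112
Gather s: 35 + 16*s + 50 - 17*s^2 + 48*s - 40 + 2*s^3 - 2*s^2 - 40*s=2*s^3 - 19*s^2 + 24*s + 45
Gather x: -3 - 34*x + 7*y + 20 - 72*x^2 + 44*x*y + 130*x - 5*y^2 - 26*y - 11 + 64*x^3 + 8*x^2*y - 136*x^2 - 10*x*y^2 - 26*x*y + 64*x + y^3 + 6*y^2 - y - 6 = 64*x^3 + x^2*(8*y - 208) + x*(-10*y^2 + 18*y + 160) + y^3 + y^2 - 20*y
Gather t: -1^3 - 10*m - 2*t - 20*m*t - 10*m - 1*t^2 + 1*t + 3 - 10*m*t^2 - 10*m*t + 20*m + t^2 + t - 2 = -10*m*t^2 - 30*m*t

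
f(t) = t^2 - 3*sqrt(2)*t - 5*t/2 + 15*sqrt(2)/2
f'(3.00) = -0.74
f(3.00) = -0.62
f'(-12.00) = -30.74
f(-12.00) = 235.52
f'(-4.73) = -16.20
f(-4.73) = 64.87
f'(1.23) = -4.28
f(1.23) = 3.83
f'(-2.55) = -11.84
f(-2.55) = 34.30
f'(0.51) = -5.72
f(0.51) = 7.43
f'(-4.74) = -16.22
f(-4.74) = 65.03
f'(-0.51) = -7.76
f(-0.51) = 14.31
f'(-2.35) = -11.44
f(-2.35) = 31.97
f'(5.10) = 3.46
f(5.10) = 2.23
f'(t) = 2*t - 3*sqrt(2) - 5/2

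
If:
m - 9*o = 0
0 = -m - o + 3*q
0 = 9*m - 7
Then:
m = 7/9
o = 7/81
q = 70/243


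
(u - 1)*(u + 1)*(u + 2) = u^3 + 2*u^2 - u - 2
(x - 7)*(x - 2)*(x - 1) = x^3 - 10*x^2 + 23*x - 14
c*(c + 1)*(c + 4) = c^3 + 5*c^2 + 4*c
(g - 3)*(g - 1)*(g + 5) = g^3 + g^2 - 17*g + 15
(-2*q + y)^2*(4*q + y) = 16*q^3 - 12*q^2*y + y^3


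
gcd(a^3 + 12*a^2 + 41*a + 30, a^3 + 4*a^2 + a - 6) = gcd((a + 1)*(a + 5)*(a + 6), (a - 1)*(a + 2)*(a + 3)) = 1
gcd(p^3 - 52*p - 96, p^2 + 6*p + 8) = p + 2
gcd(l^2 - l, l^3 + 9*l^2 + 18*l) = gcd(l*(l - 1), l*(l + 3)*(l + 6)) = l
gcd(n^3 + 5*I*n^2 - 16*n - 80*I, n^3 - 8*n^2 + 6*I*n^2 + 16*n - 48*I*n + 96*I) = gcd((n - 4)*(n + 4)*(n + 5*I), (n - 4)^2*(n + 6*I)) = n - 4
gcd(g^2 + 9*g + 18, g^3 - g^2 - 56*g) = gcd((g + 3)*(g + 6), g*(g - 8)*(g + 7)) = 1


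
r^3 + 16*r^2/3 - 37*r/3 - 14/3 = (r - 2)*(r + 1/3)*(r + 7)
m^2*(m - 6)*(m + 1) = m^4 - 5*m^3 - 6*m^2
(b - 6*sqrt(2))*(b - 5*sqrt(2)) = b^2 - 11*sqrt(2)*b + 60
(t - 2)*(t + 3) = t^2 + t - 6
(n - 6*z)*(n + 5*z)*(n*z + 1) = n^3*z - n^2*z^2 + n^2 - 30*n*z^3 - n*z - 30*z^2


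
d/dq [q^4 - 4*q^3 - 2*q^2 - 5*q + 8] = 4*q^3 - 12*q^2 - 4*q - 5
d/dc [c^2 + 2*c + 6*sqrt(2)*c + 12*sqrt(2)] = 2*c + 2 + 6*sqrt(2)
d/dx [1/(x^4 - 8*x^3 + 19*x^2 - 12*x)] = 2*(-2*x^3 + 12*x^2 - 19*x + 6)/(x^2*(x^3 - 8*x^2 + 19*x - 12)^2)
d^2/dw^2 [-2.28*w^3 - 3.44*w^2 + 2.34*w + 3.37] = -13.68*w - 6.88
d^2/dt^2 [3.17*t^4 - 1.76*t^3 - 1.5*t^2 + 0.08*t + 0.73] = 38.04*t^2 - 10.56*t - 3.0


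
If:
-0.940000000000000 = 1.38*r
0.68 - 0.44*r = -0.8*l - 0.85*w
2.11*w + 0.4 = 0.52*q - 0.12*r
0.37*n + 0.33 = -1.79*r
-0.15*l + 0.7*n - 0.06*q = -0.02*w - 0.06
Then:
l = -32.55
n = 2.40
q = 120.24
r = -0.68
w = 29.48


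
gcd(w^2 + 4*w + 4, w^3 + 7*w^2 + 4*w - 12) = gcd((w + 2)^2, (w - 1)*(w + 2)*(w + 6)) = w + 2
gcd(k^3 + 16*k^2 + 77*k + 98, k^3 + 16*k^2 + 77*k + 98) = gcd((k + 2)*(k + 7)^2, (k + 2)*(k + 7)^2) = k^3 + 16*k^2 + 77*k + 98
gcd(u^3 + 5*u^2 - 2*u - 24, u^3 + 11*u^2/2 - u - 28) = u^2 + 2*u - 8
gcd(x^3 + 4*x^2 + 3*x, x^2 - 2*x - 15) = x + 3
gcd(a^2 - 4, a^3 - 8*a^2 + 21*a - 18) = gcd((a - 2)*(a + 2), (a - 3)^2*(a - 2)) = a - 2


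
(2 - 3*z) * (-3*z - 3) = 9*z^2 + 3*z - 6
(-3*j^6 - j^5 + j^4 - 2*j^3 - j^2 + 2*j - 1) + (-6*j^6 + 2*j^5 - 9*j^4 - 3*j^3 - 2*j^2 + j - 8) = -9*j^6 + j^5 - 8*j^4 - 5*j^3 - 3*j^2 + 3*j - 9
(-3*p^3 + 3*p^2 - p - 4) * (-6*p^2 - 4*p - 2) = 18*p^5 - 6*p^4 + 22*p^2 + 18*p + 8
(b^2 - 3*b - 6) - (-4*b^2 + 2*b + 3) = 5*b^2 - 5*b - 9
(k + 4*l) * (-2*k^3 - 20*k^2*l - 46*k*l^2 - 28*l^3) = -2*k^4 - 28*k^3*l - 126*k^2*l^2 - 212*k*l^3 - 112*l^4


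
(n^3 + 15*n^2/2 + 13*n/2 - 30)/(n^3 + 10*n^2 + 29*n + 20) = (n - 3/2)/(n + 1)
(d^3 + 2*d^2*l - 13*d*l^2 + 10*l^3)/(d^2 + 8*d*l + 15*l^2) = (d^2 - 3*d*l + 2*l^2)/(d + 3*l)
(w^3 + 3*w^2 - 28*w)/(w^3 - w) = (w^2 + 3*w - 28)/(w^2 - 1)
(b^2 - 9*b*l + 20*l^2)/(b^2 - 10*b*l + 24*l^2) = (b - 5*l)/(b - 6*l)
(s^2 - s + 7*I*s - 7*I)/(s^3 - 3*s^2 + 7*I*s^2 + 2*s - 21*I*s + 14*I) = 1/(s - 2)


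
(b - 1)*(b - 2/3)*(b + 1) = b^3 - 2*b^2/3 - b + 2/3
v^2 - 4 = (v - 2)*(v + 2)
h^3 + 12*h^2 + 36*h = h*(h + 6)^2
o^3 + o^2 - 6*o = o*(o - 2)*(o + 3)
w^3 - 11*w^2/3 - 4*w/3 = w*(w - 4)*(w + 1/3)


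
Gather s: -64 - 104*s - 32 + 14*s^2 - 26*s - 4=14*s^2 - 130*s - 100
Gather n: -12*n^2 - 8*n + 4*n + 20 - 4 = -12*n^2 - 4*n + 16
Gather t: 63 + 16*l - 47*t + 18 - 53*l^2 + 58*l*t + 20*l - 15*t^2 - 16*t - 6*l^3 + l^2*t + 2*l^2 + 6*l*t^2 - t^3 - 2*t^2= -6*l^3 - 51*l^2 + 36*l - t^3 + t^2*(6*l - 17) + t*(l^2 + 58*l - 63) + 81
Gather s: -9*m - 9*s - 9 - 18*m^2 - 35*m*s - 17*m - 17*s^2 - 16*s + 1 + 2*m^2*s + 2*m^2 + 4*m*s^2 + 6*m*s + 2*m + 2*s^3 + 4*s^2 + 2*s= -16*m^2 - 24*m + 2*s^3 + s^2*(4*m - 13) + s*(2*m^2 - 29*m - 23) - 8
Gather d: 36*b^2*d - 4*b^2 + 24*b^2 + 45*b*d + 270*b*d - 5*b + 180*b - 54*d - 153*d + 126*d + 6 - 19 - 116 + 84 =20*b^2 + 175*b + d*(36*b^2 + 315*b - 81) - 45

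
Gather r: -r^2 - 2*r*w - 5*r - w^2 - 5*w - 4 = -r^2 + r*(-2*w - 5) - w^2 - 5*w - 4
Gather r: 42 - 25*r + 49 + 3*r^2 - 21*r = 3*r^2 - 46*r + 91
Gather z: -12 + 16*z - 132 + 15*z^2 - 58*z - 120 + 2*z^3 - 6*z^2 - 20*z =2*z^3 + 9*z^2 - 62*z - 264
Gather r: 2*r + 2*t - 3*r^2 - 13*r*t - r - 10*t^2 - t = -3*r^2 + r*(1 - 13*t) - 10*t^2 + t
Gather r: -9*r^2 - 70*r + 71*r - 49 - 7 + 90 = -9*r^2 + r + 34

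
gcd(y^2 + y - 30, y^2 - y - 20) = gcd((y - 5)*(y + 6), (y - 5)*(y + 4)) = y - 5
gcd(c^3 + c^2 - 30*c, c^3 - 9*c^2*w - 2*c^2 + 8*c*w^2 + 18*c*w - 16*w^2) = 1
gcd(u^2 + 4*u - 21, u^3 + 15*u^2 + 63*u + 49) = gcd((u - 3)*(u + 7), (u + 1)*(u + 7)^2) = u + 7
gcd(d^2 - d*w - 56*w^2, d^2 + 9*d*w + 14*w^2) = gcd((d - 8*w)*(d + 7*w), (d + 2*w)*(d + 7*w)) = d + 7*w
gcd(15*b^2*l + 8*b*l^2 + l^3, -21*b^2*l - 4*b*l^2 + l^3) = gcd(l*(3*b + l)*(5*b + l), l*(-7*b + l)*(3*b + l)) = 3*b*l + l^2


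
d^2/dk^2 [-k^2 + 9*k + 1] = -2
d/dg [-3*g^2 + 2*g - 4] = 2 - 6*g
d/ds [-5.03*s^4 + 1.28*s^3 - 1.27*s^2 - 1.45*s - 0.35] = -20.12*s^3 + 3.84*s^2 - 2.54*s - 1.45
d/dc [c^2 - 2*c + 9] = 2*c - 2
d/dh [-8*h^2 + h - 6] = 1 - 16*h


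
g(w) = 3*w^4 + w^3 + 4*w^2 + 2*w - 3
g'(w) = 12*w^3 + 3*w^2 + 8*w + 2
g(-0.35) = -3.21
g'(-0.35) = -0.95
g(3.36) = 469.18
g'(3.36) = 517.95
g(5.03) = 2155.93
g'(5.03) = 1645.31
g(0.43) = -1.22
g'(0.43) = 6.95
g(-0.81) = -1.24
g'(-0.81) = -8.89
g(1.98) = 70.51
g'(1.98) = 122.75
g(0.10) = -2.76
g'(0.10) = 2.84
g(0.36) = -1.66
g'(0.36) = 5.83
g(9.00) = 20751.00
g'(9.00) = 9065.00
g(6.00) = 4257.00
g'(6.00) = 2750.00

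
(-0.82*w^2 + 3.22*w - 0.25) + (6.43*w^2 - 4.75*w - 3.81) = 5.61*w^2 - 1.53*w - 4.06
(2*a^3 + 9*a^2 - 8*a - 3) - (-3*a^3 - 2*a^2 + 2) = 5*a^3 + 11*a^2 - 8*a - 5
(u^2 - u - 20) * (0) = 0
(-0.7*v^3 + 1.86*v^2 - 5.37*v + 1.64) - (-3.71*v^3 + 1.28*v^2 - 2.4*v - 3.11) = 3.01*v^3 + 0.58*v^2 - 2.97*v + 4.75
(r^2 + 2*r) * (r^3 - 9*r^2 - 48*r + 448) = r^5 - 7*r^4 - 66*r^3 + 352*r^2 + 896*r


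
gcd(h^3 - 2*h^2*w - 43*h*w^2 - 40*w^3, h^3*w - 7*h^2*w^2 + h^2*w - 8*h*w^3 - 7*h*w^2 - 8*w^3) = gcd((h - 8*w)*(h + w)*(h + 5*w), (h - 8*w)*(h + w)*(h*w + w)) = -h^2 + 7*h*w + 8*w^2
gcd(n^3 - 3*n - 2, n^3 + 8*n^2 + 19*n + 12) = n + 1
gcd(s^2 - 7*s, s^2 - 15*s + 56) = s - 7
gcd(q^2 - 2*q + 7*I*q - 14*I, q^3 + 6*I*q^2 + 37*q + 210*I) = q + 7*I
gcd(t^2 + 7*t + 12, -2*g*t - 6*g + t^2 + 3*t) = t + 3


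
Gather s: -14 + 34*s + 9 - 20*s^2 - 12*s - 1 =-20*s^2 + 22*s - 6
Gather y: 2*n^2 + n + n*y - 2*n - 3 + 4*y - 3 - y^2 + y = 2*n^2 - n - y^2 + y*(n + 5) - 6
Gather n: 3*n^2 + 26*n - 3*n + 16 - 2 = 3*n^2 + 23*n + 14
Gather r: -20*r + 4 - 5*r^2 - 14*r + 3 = -5*r^2 - 34*r + 7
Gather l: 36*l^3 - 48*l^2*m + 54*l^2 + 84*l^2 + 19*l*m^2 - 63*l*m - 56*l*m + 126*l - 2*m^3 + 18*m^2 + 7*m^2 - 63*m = 36*l^3 + l^2*(138 - 48*m) + l*(19*m^2 - 119*m + 126) - 2*m^3 + 25*m^2 - 63*m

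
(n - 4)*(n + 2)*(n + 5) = n^3 + 3*n^2 - 18*n - 40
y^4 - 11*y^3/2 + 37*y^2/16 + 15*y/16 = y*(y - 5)*(y - 3/4)*(y + 1/4)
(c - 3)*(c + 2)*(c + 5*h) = c^3 + 5*c^2*h - c^2 - 5*c*h - 6*c - 30*h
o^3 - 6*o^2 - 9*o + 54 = (o - 6)*(o - 3)*(o + 3)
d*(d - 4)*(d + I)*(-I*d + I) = -I*d^4 + d^3 + 5*I*d^3 - 5*d^2 - 4*I*d^2 + 4*d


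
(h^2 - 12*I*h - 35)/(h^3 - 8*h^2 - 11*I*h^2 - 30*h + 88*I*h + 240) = (h - 7*I)/(h^2 + h*(-8 - 6*I) + 48*I)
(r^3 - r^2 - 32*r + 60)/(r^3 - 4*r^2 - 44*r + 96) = (r - 5)/(r - 8)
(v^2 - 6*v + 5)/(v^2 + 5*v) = (v^2 - 6*v + 5)/(v*(v + 5))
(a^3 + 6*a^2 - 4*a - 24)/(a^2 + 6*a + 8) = (a^2 + 4*a - 12)/(a + 4)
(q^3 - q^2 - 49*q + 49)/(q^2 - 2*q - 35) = (q^2 + 6*q - 7)/(q + 5)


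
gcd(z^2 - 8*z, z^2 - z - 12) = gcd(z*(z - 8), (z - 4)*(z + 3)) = 1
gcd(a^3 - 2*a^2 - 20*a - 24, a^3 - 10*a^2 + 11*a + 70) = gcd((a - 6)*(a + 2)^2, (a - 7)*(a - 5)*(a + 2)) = a + 2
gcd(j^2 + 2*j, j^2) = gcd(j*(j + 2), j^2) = j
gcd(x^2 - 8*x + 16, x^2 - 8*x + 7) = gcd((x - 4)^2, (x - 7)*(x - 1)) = 1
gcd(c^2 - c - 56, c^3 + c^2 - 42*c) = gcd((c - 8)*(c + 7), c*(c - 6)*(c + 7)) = c + 7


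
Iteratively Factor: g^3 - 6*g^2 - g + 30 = (g + 2)*(g^2 - 8*g + 15) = (g - 3)*(g + 2)*(g - 5)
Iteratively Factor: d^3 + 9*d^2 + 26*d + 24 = (d + 3)*(d^2 + 6*d + 8) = (d + 3)*(d + 4)*(d + 2)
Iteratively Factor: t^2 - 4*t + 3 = (t - 1)*(t - 3)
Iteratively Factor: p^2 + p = (p)*(p + 1)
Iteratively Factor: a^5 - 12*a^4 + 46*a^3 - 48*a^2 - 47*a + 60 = (a - 3)*(a^4 - 9*a^3 + 19*a^2 + 9*a - 20) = (a - 4)*(a - 3)*(a^3 - 5*a^2 - a + 5) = (a - 4)*(a - 3)*(a + 1)*(a^2 - 6*a + 5) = (a - 5)*(a - 4)*(a - 3)*(a + 1)*(a - 1)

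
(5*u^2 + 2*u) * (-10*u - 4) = -50*u^3 - 40*u^2 - 8*u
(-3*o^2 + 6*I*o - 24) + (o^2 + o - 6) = -2*o^2 + o + 6*I*o - 30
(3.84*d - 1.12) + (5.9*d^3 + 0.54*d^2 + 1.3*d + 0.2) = 5.9*d^3 + 0.54*d^2 + 5.14*d - 0.92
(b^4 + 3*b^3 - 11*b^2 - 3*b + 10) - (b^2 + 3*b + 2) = b^4 + 3*b^3 - 12*b^2 - 6*b + 8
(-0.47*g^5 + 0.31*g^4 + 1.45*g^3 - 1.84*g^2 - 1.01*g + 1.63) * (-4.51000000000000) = 2.1197*g^5 - 1.3981*g^4 - 6.5395*g^3 + 8.2984*g^2 + 4.5551*g - 7.3513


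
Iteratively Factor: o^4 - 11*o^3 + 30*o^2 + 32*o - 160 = (o - 4)*(o^3 - 7*o^2 + 2*o + 40) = (o - 5)*(o - 4)*(o^2 - 2*o - 8) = (o - 5)*(o - 4)^2*(o + 2)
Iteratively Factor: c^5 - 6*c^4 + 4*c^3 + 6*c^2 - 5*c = (c - 1)*(c^4 - 5*c^3 - c^2 + 5*c) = (c - 5)*(c - 1)*(c^3 - c) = (c - 5)*(c - 1)^2*(c^2 + c) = (c - 5)*(c - 1)^2*(c + 1)*(c)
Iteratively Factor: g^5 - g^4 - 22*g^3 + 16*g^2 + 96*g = (g - 4)*(g^4 + 3*g^3 - 10*g^2 - 24*g) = (g - 4)*(g + 4)*(g^3 - g^2 - 6*g) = (g - 4)*(g - 3)*(g + 4)*(g^2 + 2*g) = g*(g - 4)*(g - 3)*(g + 4)*(g + 2)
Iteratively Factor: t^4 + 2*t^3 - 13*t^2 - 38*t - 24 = (t + 3)*(t^3 - t^2 - 10*t - 8) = (t + 1)*(t + 3)*(t^2 - 2*t - 8) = (t - 4)*(t + 1)*(t + 3)*(t + 2)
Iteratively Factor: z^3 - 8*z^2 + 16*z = (z - 4)*(z^2 - 4*z) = z*(z - 4)*(z - 4)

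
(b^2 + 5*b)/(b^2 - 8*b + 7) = b*(b + 5)/(b^2 - 8*b + 7)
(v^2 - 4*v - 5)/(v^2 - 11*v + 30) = (v + 1)/(v - 6)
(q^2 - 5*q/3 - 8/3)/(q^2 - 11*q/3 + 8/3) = (q + 1)/(q - 1)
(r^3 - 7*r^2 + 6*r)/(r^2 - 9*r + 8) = r*(r - 6)/(r - 8)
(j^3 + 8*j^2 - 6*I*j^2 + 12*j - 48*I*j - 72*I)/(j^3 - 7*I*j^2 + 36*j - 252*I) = (j^2 + 8*j + 12)/(j^2 - I*j + 42)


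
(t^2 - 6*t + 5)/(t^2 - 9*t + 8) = (t - 5)/(t - 8)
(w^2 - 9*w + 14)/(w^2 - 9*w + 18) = (w^2 - 9*w + 14)/(w^2 - 9*w + 18)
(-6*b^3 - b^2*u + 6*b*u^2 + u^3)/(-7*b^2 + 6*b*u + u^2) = (6*b^2 + 7*b*u + u^2)/(7*b + u)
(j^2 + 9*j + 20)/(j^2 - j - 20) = (j + 5)/(j - 5)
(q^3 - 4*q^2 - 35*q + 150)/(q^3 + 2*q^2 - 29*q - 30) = (q - 5)/(q + 1)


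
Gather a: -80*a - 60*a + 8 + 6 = 14 - 140*a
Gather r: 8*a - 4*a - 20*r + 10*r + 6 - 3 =4*a - 10*r + 3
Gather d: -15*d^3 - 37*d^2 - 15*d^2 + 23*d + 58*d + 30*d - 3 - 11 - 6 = -15*d^3 - 52*d^2 + 111*d - 20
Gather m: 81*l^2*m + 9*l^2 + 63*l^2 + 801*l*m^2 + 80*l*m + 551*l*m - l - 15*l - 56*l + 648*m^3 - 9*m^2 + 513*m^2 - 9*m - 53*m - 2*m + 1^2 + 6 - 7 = 72*l^2 - 72*l + 648*m^3 + m^2*(801*l + 504) + m*(81*l^2 + 631*l - 64)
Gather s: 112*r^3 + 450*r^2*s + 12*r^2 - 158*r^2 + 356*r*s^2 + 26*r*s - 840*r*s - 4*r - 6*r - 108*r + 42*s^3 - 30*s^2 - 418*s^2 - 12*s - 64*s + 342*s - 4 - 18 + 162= 112*r^3 - 146*r^2 - 118*r + 42*s^3 + s^2*(356*r - 448) + s*(450*r^2 - 814*r + 266) + 140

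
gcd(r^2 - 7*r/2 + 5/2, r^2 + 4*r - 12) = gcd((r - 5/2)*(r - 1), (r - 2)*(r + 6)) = 1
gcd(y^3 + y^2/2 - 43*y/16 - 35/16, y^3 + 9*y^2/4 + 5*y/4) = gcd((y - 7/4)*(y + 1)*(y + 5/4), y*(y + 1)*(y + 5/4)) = y^2 + 9*y/4 + 5/4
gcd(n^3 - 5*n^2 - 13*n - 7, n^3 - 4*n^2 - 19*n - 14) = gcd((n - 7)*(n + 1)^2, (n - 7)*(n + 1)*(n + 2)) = n^2 - 6*n - 7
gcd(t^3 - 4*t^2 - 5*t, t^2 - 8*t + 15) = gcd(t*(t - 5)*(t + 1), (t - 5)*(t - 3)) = t - 5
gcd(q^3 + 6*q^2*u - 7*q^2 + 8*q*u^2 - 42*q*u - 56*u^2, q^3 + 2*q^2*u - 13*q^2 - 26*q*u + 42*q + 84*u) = q^2 + 2*q*u - 7*q - 14*u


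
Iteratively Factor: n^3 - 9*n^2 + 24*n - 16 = (n - 4)*(n^2 - 5*n + 4) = (n - 4)^2*(n - 1)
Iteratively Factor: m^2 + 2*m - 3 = (m - 1)*(m + 3)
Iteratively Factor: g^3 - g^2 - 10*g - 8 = (g + 1)*(g^2 - 2*g - 8) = (g - 4)*(g + 1)*(g + 2)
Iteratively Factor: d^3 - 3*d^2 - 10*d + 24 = (d - 4)*(d^2 + d - 6) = (d - 4)*(d - 2)*(d + 3)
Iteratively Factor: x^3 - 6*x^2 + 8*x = (x)*(x^2 - 6*x + 8) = x*(x - 4)*(x - 2)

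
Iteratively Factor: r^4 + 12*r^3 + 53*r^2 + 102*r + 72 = (r + 2)*(r^3 + 10*r^2 + 33*r + 36) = (r + 2)*(r + 3)*(r^2 + 7*r + 12) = (r + 2)*(r + 3)*(r + 4)*(r + 3)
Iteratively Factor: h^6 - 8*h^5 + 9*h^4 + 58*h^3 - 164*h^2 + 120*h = (h - 5)*(h^5 - 3*h^4 - 6*h^3 + 28*h^2 - 24*h) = h*(h - 5)*(h^4 - 3*h^3 - 6*h^2 + 28*h - 24) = h*(h - 5)*(h - 2)*(h^3 - h^2 - 8*h + 12) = h*(h - 5)*(h - 2)^2*(h^2 + h - 6) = h*(h - 5)*(h - 2)^2*(h + 3)*(h - 2)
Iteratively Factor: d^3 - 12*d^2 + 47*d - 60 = (d - 5)*(d^2 - 7*d + 12) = (d - 5)*(d - 4)*(d - 3)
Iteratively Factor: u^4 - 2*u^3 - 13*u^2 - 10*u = (u + 1)*(u^3 - 3*u^2 - 10*u) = (u - 5)*(u + 1)*(u^2 + 2*u) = (u - 5)*(u + 1)*(u + 2)*(u)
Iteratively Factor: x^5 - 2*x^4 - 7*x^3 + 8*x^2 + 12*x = (x)*(x^4 - 2*x^3 - 7*x^2 + 8*x + 12) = x*(x + 2)*(x^3 - 4*x^2 + x + 6) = x*(x + 1)*(x + 2)*(x^2 - 5*x + 6) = x*(x - 2)*(x + 1)*(x + 2)*(x - 3)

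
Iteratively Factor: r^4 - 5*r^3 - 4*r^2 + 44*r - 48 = (r + 3)*(r^3 - 8*r^2 + 20*r - 16) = (r - 2)*(r + 3)*(r^2 - 6*r + 8) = (r - 4)*(r - 2)*(r + 3)*(r - 2)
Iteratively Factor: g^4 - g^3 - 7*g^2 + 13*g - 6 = (g - 2)*(g^3 + g^2 - 5*g + 3) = (g - 2)*(g - 1)*(g^2 + 2*g - 3) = (g - 2)*(g - 1)*(g + 3)*(g - 1)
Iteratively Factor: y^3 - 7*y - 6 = (y + 1)*(y^2 - y - 6) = (y + 1)*(y + 2)*(y - 3)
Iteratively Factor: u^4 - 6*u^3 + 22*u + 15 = (u + 1)*(u^3 - 7*u^2 + 7*u + 15) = (u + 1)^2*(u^2 - 8*u + 15) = (u - 5)*(u + 1)^2*(u - 3)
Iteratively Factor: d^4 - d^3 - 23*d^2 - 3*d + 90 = (d + 3)*(d^3 - 4*d^2 - 11*d + 30) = (d + 3)^2*(d^2 - 7*d + 10) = (d - 2)*(d + 3)^2*(d - 5)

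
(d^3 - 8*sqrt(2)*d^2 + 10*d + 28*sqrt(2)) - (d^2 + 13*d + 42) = d^3 - 8*sqrt(2)*d^2 - d^2 - 3*d - 42 + 28*sqrt(2)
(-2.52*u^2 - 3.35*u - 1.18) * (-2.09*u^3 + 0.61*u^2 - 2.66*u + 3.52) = 5.2668*u^5 + 5.4643*u^4 + 7.1259*u^3 - 0.679199999999998*u^2 - 8.6532*u - 4.1536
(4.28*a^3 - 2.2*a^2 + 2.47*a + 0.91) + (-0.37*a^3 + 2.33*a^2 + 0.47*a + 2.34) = 3.91*a^3 + 0.13*a^2 + 2.94*a + 3.25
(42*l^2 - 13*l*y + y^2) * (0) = 0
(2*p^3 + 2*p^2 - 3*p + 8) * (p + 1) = 2*p^4 + 4*p^3 - p^2 + 5*p + 8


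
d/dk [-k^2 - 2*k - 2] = -2*k - 2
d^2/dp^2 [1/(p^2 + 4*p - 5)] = 2*(-p^2 - 4*p + 4*(p + 2)^2 + 5)/(p^2 + 4*p - 5)^3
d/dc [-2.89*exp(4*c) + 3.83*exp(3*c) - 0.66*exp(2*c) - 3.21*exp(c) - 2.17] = (-11.56*exp(3*c) + 11.49*exp(2*c) - 1.32*exp(c) - 3.21)*exp(c)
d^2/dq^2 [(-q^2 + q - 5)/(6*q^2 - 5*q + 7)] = 2*(6*q^3 - 414*q^2 + 324*q + 71)/(216*q^6 - 540*q^5 + 1206*q^4 - 1385*q^3 + 1407*q^2 - 735*q + 343)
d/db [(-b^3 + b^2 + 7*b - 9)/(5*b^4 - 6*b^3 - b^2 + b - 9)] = (5*b^6 - 10*b^5 - 98*b^4 + 262*b^3 - 127*b^2 - 36*b - 54)/(25*b^8 - 60*b^7 + 26*b^6 + 22*b^5 - 101*b^4 + 106*b^3 + 19*b^2 - 18*b + 81)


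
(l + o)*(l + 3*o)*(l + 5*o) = l^3 + 9*l^2*o + 23*l*o^2 + 15*o^3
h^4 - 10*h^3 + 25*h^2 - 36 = (h - 6)*(h - 3)*(h - 2)*(h + 1)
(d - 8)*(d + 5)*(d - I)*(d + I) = d^4 - 3*d^3 - 39*d^2 - 3*d - 40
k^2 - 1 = (k - 1)*(k + 1)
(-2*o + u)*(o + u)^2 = -2*o^3 - 3*o^2*u + u^3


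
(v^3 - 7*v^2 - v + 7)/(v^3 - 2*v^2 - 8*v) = (-v^3 + 7*v^2 + v - 7)/(v*(-v^2 + 2*v + 8))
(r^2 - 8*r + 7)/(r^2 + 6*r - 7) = (r - 7)/(r + 7)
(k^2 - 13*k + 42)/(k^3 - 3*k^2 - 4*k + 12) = (k^2 - 13*k + 42)/(k^3 - 3*k^2 - 4*k + 12)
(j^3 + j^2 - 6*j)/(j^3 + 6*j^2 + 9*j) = (j - 2)/(j + 3)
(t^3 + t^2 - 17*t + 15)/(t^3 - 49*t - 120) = (t^2 - 4*t + 3)/(t^2 - 5*t - 24)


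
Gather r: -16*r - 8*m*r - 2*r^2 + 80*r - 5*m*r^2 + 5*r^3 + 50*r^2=5*r^3 + r^2*(48 - 5*m) + r*(64 - 8*m)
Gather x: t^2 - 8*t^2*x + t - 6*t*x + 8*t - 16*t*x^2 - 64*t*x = t^2 - 16*t*x^2 + 9*t + x*(-8*t^2 - 70*t)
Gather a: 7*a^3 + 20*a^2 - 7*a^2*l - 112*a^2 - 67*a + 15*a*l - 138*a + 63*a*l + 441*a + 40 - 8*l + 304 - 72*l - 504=7*a^3 + a^2*(-7*l - 92) + a*(78*l + 236) - 80*l - 160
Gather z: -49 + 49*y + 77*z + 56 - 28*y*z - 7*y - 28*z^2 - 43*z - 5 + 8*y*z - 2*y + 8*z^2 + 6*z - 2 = 40*y - 20*z^2 + z*(40 - 20*y)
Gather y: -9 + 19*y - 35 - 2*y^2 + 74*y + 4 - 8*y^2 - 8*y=-10*y^2 + 85*y - 40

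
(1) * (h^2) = h^2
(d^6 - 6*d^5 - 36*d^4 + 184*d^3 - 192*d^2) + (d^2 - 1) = d^6 - 6*d^5 - 36*d^4 + 184*d^3 - 191*d^2 - 1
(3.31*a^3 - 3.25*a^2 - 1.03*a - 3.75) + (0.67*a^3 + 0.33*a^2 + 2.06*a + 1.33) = 3.98*a^3 - 2.92*a^2 + 1.03*a - 2.42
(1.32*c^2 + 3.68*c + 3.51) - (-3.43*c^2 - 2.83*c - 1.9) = 4.75*c^2 + 6.51*c + 5.41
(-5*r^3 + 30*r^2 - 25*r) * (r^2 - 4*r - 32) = -5*r^5 + 50*r^4 + 15*r^3 - 860*r^2 + 800*r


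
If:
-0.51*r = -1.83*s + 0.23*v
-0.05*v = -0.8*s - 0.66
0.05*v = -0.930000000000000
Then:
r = 1.26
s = -1.99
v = -18.60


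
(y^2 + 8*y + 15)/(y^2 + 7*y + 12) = (y + 5)/(y + 4)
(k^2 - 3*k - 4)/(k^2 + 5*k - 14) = (k^2 - 3*k - 4)/(k^2 + 5*k - 14)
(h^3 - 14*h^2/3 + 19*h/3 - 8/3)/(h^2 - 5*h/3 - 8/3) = (h^2 - 2*h + 1)/(h + 1)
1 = 1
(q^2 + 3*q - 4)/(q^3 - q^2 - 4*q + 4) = (q + 4)/(q^2 - 4)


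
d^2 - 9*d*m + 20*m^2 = (d - 5*m)*(d - 4*m)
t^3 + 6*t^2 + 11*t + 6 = (t + 1)*(t + 2)*(t + 3)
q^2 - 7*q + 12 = (q - 4)*(q - 3)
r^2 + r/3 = r*(r + 1/3)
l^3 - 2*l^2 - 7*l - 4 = (l - 4)*(l + 1)^2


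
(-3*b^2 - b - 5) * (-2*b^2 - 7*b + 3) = 6*b^4 + 23*b^3 + 8*b^2 + 32*b - 15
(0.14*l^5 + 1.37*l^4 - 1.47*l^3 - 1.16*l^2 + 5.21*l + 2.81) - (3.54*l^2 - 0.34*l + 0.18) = 0.14*l^5 + 1.37*l^4 - 1.47*l^3 - 4.7*l^2 + 5.55*l + 2.63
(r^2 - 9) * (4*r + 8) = 4*r^3 + 8*r^2 - 36*r - 72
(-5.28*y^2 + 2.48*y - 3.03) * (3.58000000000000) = -18.9024*y^2 + 8.8784*y - 10.8474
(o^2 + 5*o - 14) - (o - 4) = o^2 + 4*o - 10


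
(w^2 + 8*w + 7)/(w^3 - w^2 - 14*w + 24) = (w^2 + 8*w + 7)/(w^3 - w^2 - 14*w + 24)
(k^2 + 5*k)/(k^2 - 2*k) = (k + 5)/(k - 2)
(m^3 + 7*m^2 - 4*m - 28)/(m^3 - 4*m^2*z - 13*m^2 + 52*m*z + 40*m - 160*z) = (m^3 + 7*m^2 - 4*m - 28)/(m^3 - 4*m^2*z - 13*m^2 + 52*m*z + 40*m - 160*z)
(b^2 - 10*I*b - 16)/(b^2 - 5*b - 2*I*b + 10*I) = (b - 8*I)/(b - 5)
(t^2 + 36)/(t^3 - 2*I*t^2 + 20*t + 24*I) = (t + 6*I)/(t^2 + 4*I*t - 4)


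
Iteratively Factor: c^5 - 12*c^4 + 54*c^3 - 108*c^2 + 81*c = (c - 3)*(c^4 - 9*c^3 + 27*c^2 - 27*c) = (c - 3)^2*(c^3 - 6*c^2 + 9*c) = c*(c - 3)^2*(c^2 - 6*c + 9) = c*(c - 3)^3*(c - 3)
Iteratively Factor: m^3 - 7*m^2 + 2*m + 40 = (m - 4)*(m^2 - 3*m - 10) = (m - 5)*(m - 4)*(m + 2)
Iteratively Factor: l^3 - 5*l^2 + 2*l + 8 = (l - 4)*(l^2 - l - 2) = (l - 4)*(l + 1)*(l - 2)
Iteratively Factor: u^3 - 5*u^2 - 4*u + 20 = (u + 2)*(u^2 - 7*u + 10) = (u - 5)*(u + 2)*(u - 2)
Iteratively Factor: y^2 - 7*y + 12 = (y - 3)*(y - 4)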